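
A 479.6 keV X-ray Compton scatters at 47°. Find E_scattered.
369.3602 keV

First convert energy to wavelength:
λ = hc/E, with hc ≈ 1239.842 keV·pm (i.e. 1239.842 eV·nm)

For E = 479.6 keV = 479600 eV:
λ = 1239.842 keV·pm / 479.6 keV
λ = 2.5852 pm

Calculate the Compton shift:
Δλ = λ_C(1 - cos(47°)) = 2.4263 × 0.3180
Δλ = 0.7716 pm

Final wavelength:
λ' = 2.5852 + 0.7716 = 3.3567 pm

Final energy:
E' = hc/λ' = 1239.842 / 3.3567 = 369.3602 keV

(Intermediate values are shown rounded; full precision is carried through to the final answer.)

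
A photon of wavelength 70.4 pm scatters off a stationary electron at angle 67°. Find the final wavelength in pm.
71.8783 pm

Using the Compton scattering formula:
λ' = λ + Δλ = λ + λ_C(1 - cos θ)

Given:
- Initial wavelength λ = 70.4 pm
- Scattering angle θ = 67°
- Compton wavelength λ_C ≈ 2.4263 pm

Calculate the shift:
Δλ = 2.4263 × (1 - cos(67°))
Δλ = 2.4263 × 0.6093
Δλ = 1.4783 pm

Final wavelength:
λ' = 70.4 + 1.4783 = 71.8783 pm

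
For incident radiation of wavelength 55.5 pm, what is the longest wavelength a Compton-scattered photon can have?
60.3526 pm (at θ = 180°)

The Compton shift is Δλ = λ_C(1 − cos θ).

Since cos θ ranges from −1 to 1, the factor (1 − cos θ) ranges from 0 to 2; the maximum shift occurs at θ = 180° (backscattering):
Δλ_max = 2λ_C = 2 × 2.4263 pm = 4.8526 pm

Maximum scattered wavelength:
λ'_max = λ₀ + Δλ_max = 55.5 + 4.8526 = 60.3526 pm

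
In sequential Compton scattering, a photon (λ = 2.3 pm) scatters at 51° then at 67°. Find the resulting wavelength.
4.6777 pm

Apply Compton shift twice:

First scattering at θ₁ = 51°:
Δλ₁ = λ_C(1 - cos(51°))
Δλ₁ = 2.4263 × 0.3707
Δλ₁ = 0.8994 pm

After first scattering:
λ₁ = 2.3 + 0.8994 = 3.1994 pm

Second scattering at θ₂ = 67°:
Δλ₂ = λ_C(1 - cos(67°))
Δλ₂ = 2.4263 × 0.6093
Δλ₂ = 1.4783 pm

Final wavelength:
λ₂ = 3.1994 + 1.4783 = 4.6777 pm

Total shift: Δλ_total = 0.8994 + 1.4783 = 2.3777 pm

(Intermediate values are shown rounded; full precision is carried through to the final answer.)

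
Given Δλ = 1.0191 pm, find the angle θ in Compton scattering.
54.55°

From the Compton formula Δλ = λ_C(1 - cos θ), we can solve for θ:

cos θ = 1 - Δλ/λ_C

Given:
- Δλ = 1.0191 pm
- λ_C = h/(m_e·c) ≈ 2.42631024 pm

cos θ = 1 - 1.0191/2.42631024
cos θ = 1 - 0.420020
cos θ = 0.579980

θ = arccos(0.579980)
θ = 54.55°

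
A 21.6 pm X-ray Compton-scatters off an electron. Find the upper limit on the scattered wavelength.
26.4526 pm (at θ = 180°)

The Compton shift is Δλ = λ_C(1 − cos θ).

Since cos θ ranges from −1 to 1, the factor (1 − cos θ) ranges from 0 to 2; the maximum shift occurs at θ = 180° (backscattering):
Δλ_max = 2λ_C = 2 × 2.4263 pm = 4.8526 pm

Maximum scattered wavelength:
λ'_max = λ₀ + Δλ_max = 21.6 + 4.8526 = 26.4526 pm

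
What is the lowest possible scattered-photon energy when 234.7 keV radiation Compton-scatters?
122.3292 keV (at θ = 180°)

The scattered photon has minimum energy when its wavelength is maximum, i.e., when the Compton shift Δλ = λ_C(1 − cos θ) is maximum. This occurs at θ = 180° (backscattering), giving Δλ_max = 2λ_C = 4.8526 pm.

Initial wavelength: λ₀ = hc/E₀ = 5.2827 pm
Maximum final wavelength: λ'_max = λ₀ + 2λ_C = 5.2827 + 4.8526 = 10.1353 pm
Minimum final energy: E'_min = hc/λ'_max = 122.3292 keV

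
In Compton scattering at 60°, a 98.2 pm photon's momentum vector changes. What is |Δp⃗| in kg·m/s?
6.7067e-24 kg·m/s

Photon momentum magnitude is p = h/λ.

Initial momentum:
p₀ = h/λ = 6.6261e-34/9.8200e-11 = 6.7475e-24 kg·m/s

After scattering:
λ' = λ + Δλ = 98.2 + 1.2132 = 99.4132 pm
p' = h/λ' = 6.6261e-34/9.9413e-11 = 6.6652e-24 kg·m/s

Momentum is a vector; the scattered photon's direction makes angle θ = 60° with the incident direction. The magnitude of the vector change Δp⃗ = p⃗₀ − p⃗' is found from the law of cosines:
|Δp⃗|² = p₀² + p'² − 2p₀p'cos θ
|Δp⃗|² = (6.7475e-24)² + (6.6652e-24)² − 2·6.7475e-24·6.6652e-24·cos(60°)
|Δp⃗| = 6.7067e-24 kg·m/s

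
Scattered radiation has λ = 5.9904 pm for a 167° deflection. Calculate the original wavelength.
1.2000 pm

From λ' = λ + Δλ, we have λ = λ' - Δλ

First calculate the Compton shift:
Δλ = λ_C(1 - cos θ)
Δλ = 2.4263 × (1 - cos(167°))
Δλ = 2.4263 × 1.9744
Δλ = 4.7904 pm

Initial wavelength:
λ = λ' - Δλ
λ = 5.9904 - 4.7904
λ = 1.2000 pm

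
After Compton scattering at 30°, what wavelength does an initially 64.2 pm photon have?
64.5251 pm

Using the Compton formula: λ' = λ + λ_C(1 − cos θ)

For θ = 30°, cos θ = √3/2 (exact) ≈ 0.8660, so:
1 − cos 30° = 1 − (√3/2) ≈ 0.1340

Δλ = λ_C × 0.1340 = 2.4263 × 0.1340 = 0.3251 pm

λ' = 64.2 + 0.3251 = 64.5251 pm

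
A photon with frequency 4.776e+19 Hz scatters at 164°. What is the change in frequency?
2.059e+19 Hz (decrease)

Convert frequency to wavelength (c = 299792458 m/s):
λ₀ = c/f₀ = 299792458/4.776e+19 = 6.2770615e-12 m = 6.2771 pm

Calculate Compton shift:
Δλ = λ_C(1 - cos(164°)) = 4.7586 pm

Final wavelength:
λ' = λ₀ + Δλ = 6.2771 + 4.7586 = 11.0357 pm

Final frequency:
f' = c/λ' = 299792458/1.1035691e-11 = 2.7165717e+19 Hz

Frequency shift (decrease):
Δf = f₀ - f' = 4.776e+19 - 2.7165717e+19 = 2.059e+19 Hz

(Intermediate values are shown rounded; full precision is carried through to the final answer.)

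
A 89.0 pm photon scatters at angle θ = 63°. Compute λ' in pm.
90.3248 pm

Using the Compton scattering formula:
λ' = λ + Δλ = λ + λ_C(1 - cos θ)

Given:
- Initial wavelength λ = 89.0 pm
- Scattering angle θ = 63°
- Compton wavelength λ_C ≈ 2.4263 pm

Calculate the shift:
Δλ = 2.4263 × (1 - cos(63°))
Δλ = 2.4263 × 0.5460
Δλ = 1.3248 pm

Final wavelength:
λ' = 89.0 + 1.3248 = 90.3248 pm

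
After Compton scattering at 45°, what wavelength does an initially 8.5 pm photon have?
9.2106 pm

Using the Compton formula: λ' = λ + λ_C(1 − cos θ)

For θ = 45°, cos θ = √2/2 (exact) ≈ 0.7071, so:
1 − cos 45° = 1 − (√2/2) ≈ 0.2929

Δλ = λ_C × 0.2929 = 2.4263 × 0.2929 = 0.7106 pm

λ' = 8.5 + 0.7106 = 9.2106 pm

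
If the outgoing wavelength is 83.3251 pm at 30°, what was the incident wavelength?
83.0000 pm

From λ' = λ + Δλ, we have λ = λ' - Δλ

First calculate the Compton shift:
Δλ = λ_C(1 - cos θ)
Δλ = 2.4263 × (1 - cos(30°))
Δλ = 2.4263 × 0.1340
Δλ = 0.3251 pm

Initial wavelength:
λ = λ' - Δλ
λ = 83.3251 - 0.3251
λ = 83.0000 pm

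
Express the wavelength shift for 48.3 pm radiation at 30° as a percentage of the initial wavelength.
0.6730%

Calculate the Compton shift:
Δλ = λ_C(1 - cos(30°))
Δλ = 2.4263 × (1 - cos(30°))
Δλ = 2.4263 × 0.1340
Δλ = 0.3251 pm

Percentage change:
(Δλ/λ₀) × 100 = (0.3251/48.3) × 100
= 0.6730%

(Intermediate values are shown rounded; full precision is carried through to the final answer.)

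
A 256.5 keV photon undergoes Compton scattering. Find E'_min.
127.9994 keV (at θ = 180°)

The scattered photon has minimum energy when its wavelength is maximum, i.e., when the Compton shift Δλ = λ_C(1 − cos θ) is maximum. This occurs at θ = 180° (backscattering), giving Δλ_max = 2λ_C = 4.8526 pm.

Initial wavelength: λ₀ = hc/E₀ = 4.8337 pm
Maximum final wavelength: λ'_max = λ₀ + 2λ_C = 4.8337 + 4.8526 = 9.6863 pm
Minimum final energy: E'_min = hc/λ'_max = 127.9994 keV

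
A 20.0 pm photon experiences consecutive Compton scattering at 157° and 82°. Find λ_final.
26.7484 pm

Apply Compton shift twice:

First scattering at θ₁ = 157°:
Δλ₁ = λ_C(1 - cos(157°))
Δλ₁ = 2.4263 × 1.9205
Δλ₁ = 4.6597 pm

After first scattering:
λ₁ = 20.0 + 4.6597 = 24.6597 pm

Second scattering at θ₂ = 82°:
Δλ₂ = λ_C(1 - cos(82°))
Δλ₂ = 2.4263 × 0.8608
Δλ₂ = 2.0886 pm

Final wavelength:
λ₂ = 24.6597 + 2.0886 = 26.7484 pm

Total shift: Δλ_total = 4.6597 + 2.0886 = 6.7484 pm

(Intermediate values are shown rounded; full precision is carried through to the final answer.)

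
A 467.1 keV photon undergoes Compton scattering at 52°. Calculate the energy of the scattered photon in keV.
345.6618 keV

First convert energy to wavelength:
λ = hc/E, with hc ≈ 1239.842 keV·pm (i.e. 1239.842 eV·nm)

For E = 467.1 keV = 467100 eV:
λ = 1239.842 keV·pm / 467.1 keV
λ = 2.6543 pm

Calculate the Compton shift:
Δλ = λ_C(1 - cos(52°)) = 2.4263 × 0.3843
Δλ = 0.9325 pm

Final wavelength:
λ' = 2.6543 + 0.9325 = 3.5869 pm

Final energy:
E' = hc/λ' = 1239.842 / 3.5869 = 345.6618 keV

(Intermediate values are shown rounded; full precision is carried through to the final answer.)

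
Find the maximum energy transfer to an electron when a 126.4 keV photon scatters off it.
41.8355 keV

Maximum energy transfer occurs at θ = 180° (backscattering).

Initial photon: E₀ = 126.4 keV → λ₀ = 9.8089 pm

Maximum Compton shift (at 180°):
Δλ_max = 2λ_C = 2 × 2.4263 = 4.8526 pm

Final wavelength:
λ' = 9.8089 + 4.8526 = 14.6615 pm

Minimum photon energy (maximum energy to electron):
E'_min = hc/λ' = 84.5645 keV

Maximum electron kinetic energy:
K_max = E₀ - E'_min = 126.4000 - 84.5645 = 41.8355 keV

(Intermediate values are shown rounded; full precision is carried through to the final answer.)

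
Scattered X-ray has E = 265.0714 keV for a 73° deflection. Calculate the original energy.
418.8000 keV

Convert final energy to wavelength (hc ≈ 1239.842 keV·pm):
λ' = hc/E' = 1239.842 / 265.0714 = 4.6774 pm

Calculate the Compton shift:
Δλ = λ_C(1 - cos(73°))
Δλ = 2.4263 × (1 - cos(73°))
Δλ = 1.7169 pm

Initial wavelength:
λ = λ' - Δλ = 4.6774 - 1.7169 = 2.9605 pm

Initial energy:
E = hc/λ = 1239.842 / 2.9605 = 418.8000 keV

(Intermediate values are shown rounded; full precision is carried through to the final answer.)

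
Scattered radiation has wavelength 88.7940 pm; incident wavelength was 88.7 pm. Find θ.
16.00°

First find the wavelength shift:
Δλ = λ' - λ = 88.7940 - 88.7 = 0.0940 pm

Using Δλ = λ_C(1 - cos θ), with λ_C = h/(m_e·c) ≈ 2.42631024 pm:
cos θ = 1 - Δλ/λ_C
cos θ = 1 - 0.0940/2.42631024
cos θ = 0.961258

θ = arccos(0.961258)
θ = 16.00°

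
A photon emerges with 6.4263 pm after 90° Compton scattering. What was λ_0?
4.0000 pm

From λ' = λ + Δλ, we have λ = λ' - Δλ

First calculate the Compton shift:
Δλ = λ_C(1 - cos θ)
Δλ = 2.4263 × (1 - cos(90°))
Δλ = 2.4263 × 1.0000
Δλ = 2.4263 pm

Initial wavelength:
λ = λ' - Δλ
λ = 6.4263 - 2.4263
λ = 4.0000 pm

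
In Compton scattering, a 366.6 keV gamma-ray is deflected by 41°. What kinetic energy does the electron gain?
54.8589 keV

By energy conservation: K_e = E_initial - E_final

First find the scattered photon energy:
Initial wavelength: λ = hc/E = 3.3820 pm
Compton shift: Δλ = λ_C(1 - cos(41°)) = 0.5952 pm
Final wavelength: λ' = 3.3820 + 0.5952 = 3.9772 pm
Final photon energy: E' = hc/λ' = 311.7411 keV

Electron kinetic energy:
K_e = E - E' = 366.6000 - 311.7411 = 54.8589 keV

(Intermediate values are shown rounded; full precision is carried through to the final answer.)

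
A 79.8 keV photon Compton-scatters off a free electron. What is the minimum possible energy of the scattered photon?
60.8079 keV (at θ = 180°)

The scattered photon has minimum energy when its wavelength is maximum, i.e., when the Compton shift Δλ = λ_C(1 − cos θ) is maximum. This occurs at θ = 180° (backscattering), giving Δλ_max = 2λ_C = 4.8526 pm.

Initial wavelength: λ₀ = hc/E₀ = 15.5369 pm
Maximum final wavelength: λ'_max = λ₀ + 2λ_C = 15.5369 + 4.8526 = 20.3895 pm
Minimum final energy: E'_min = hc/λ'_max = 60.8079 keV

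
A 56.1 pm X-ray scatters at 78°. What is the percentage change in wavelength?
3.4258%

Calculate the Compton shift:
Δλ = λ_C(1 - cos(78°))
Δλ = 2.4263 × (1 - cos(78°))
Δλ = 2.4263 × 0.7921
Δλ = 1.9219 pm

Percentage change:
(Δλ/λ₀) × 100 = (1.9219/56.1) × 100
= 3.4258%

(Intermediate values are shown rounded; full precision is carried through to the final answer.)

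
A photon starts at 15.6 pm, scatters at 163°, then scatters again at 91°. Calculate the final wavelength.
22.8153 pm

Apply Compton shift twice:

First scattering at θ₁ = 163°:
Δλ₁ = λ_C(1 - cos(163°))
Δλ₁ = 2.4263 × 1.9563
Δλ₁ = 4.7466 pm

After first scattering:
λ₁ = 15.6 + 4.7466 = 20.3466 pm

Second scattering at θ₂ = 91°:
Δλ₂ = λ_C(1 - cos(91°))
Δλ₂ = 2.4263 × 1.0175
Δλ₂ = 2.4687 pm

Final wavelength:
λ₂ = 20.3466 + 2.4687 = 22.8153 pm

Total shift: Δλ_total = 4.7466 + 2.4687 = 7.2153 pm

(Intermediate values are shown rounded; full precision is carried through to the final answer.)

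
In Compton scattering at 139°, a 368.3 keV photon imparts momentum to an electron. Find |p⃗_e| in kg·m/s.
2.6855e-22 kg·m/s

The electron is initially at rest, so by conservation of momentum:
p⃗_e = p⃗₀ − p⃗'  (incident photon momentum minus scattered photon momentum)

Photon momentum magnitudes (p = h/λ = E/c):
λ₀ = hc/E₀ = 3.3664 pm → p₀ = h/λ₀ = 1.9683e-22 kg·m/s
Δλ = λ_C(1 − cos 139°) = 4.2575 pm
λ' = 7.6239 pm → p' = h/λ' = 8.6912e-23 kg·m/s

The scattered photon makes angle θ = 139° with the incident direction, so by the law of cosines:
|p⃗_e|² = p₀² + p'² − 2p₀p'cos θ
|p⃗_e|² = (1.9683e-22)² + (8.6912e-23)² − 2·1.9683e-22·8.6912e-23·cos(139°)
|p⃗_e| = 2.6855e-22 kg·m/s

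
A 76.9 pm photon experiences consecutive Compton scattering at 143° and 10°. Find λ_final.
81.3009 pm

Apply Compton shift twice:

First scattering at θ₁ = 143°:
Δλ₁ = λ_C(1 - cos(143°))
Δλ₁ = 2.4263 × 1.7986
Δλ₁ = 4.3640 pm

After first scattering:
λ₁ = 76.9 + 4.3640 = 81.2640 pm

Second scattering at θ₂ = 10°:
Δλ₂ = λ_C(1 - cos(10°))
Δλ₂ = 2.4263 × 0.0152
Δλ₂ = 0.0369 pm

Final wavelength:
λ₂ = 81.2640 + 0.0369 = 81.3009 pm

Total shift: Δλ_total = 4.3640 + 0.0369 = 4.4009 pm

(Intermediate values are shown rounded; full precision is carried through to the final answer.)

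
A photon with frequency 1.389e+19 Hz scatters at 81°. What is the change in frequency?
1.203e+18 Hz (decrease)

Convert frequency to wavelength (c = 299792458 m/s):
λ₀ = c/f₀ = 299792458/1.389e+19 = 2.1583330e-11 m = 21.5833 pm

Calculate Compton shift:
Δλ = λ_C(1 - cos(81°)) = 2.0468 pm

Final wavelength:
λ' = λ₀ + Δλ = 21.5833 + 2.0468 = 23.6301 pm

Final frequency:
f' = c/λ' = 299792458/2.3630082e-11 = 1.2686899e+19 Hz

Frequency shift (decrease):
Δf = f₀ - f' = 1.389e+19 - 1.2686899e+19 = 1.203e+18 Hz

(Intermediate values are shown rounded; full precision is carried through to the final answer.)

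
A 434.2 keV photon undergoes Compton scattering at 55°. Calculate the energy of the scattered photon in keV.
318.7174 keV

First convert energy to wavelength:
λ = hc/E, with hc ≈ 1239.842 keV·pm (i.e. 1239.842 eV·nm)

For E = 434.2 keV = 434200 eV:
λ = 1239.842 keV·pm / 434.2 keV
λ = 2.8555 pm

Calculate the Compton shift:
Δλ = λ_C(1 - cos(55°)) = 2.4263 × 0.4264
Δλ = 1.0346 pm

Final wavelength:
λ' = 2.8555 + 1.0346 = 3.8901 pm

Final energy:
E' = hc/λ' = 1239.842 / 3.8901 = 318.7174 keV

(Intermediate values are shown rounded; full precision is carried through to the final answer.)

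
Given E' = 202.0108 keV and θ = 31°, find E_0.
214.1000 keV

Convert final energy to wavelength (hc ≈ 1239.842 keV·pm):
λ' = hc/E' = 1239.842 / 202.0108 = 6.1375 pm

Calculate the Compton shift:
Δλ = λ_C(1 - cos(31°))
Δλ = 2.4263 × (1 - cos(31°))
Δλ = 0.3466 pm

Initial wavelength:
λ = λ' - Δλ = 6.1375 - 0.3466 = 5.7909 pm

Initial energy:
E = hc/λ = 1239.842 / 5.7909 = 214.1000 keV

(Intermediate values are shown rounded; full precision is carried through to the final answer.)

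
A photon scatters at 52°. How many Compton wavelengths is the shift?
0.3843 λ_C

The Compton shift formula is:
Δλ = λ_C(1 - cos θ)

Dividing both sides by λ_C:
Δλ/λ_C = 1 - cos θ

For θ = 52°:
Δλ/λ_C = 1 - cos(52°)
Δλ/λ_C = 1 - 0.6157
Δλ/λ_C = 0.3843

This means the shift is 0.3843 × λ_C = 0.9325 pm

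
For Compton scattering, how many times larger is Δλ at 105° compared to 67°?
105° produces the larger shift by a factor of 2.066

Calculate both shifts using Δλ = λ_C(1 - cos θ):

For θ₁ = 67°:
Δλ₁ = 2.4263 × (1 - cos(67°))
Δλ₁ = 2.4263 × 0.6093
Δλ₁ = 1.4783 pm

For θ₂ = 105°:
Δλ₂ = 2.4263 × (1 - cos(105°))
Δλ₂ = 2.4263 × 1.2588
Δλ₂ = 3.0543 pm

The 105° angle produces the larger shift.
Ratio: 3.0543/1.4783 = 2.066

(Intermediate values are shown rounded; full precision is carried through to the final answer.)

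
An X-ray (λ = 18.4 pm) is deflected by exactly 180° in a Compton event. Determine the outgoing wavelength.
23.2526 pm

Using the Compton formula: λ' = λ + λ_C(1 − cos θ)

For θ = 180°, cos θ = -1 (exact) = -1.0000, so:
1 − cos 180° = 1 − (-1) = 2.0000

Δλ = λ_C × 2.0000 = 2.4263 × 2.0000 = 4.8526 pm

λ' = 18.4 + 4.8526 = 23.2526 pm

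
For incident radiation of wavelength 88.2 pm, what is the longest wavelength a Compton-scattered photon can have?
93.0526 pm (at θ = 180°)

The Compton shift is Δλ = λ_C(1 − cos θ).

Since cos θ ranges from −1 to 1, the factor (1 − cos θ) ranges from 0 to 2; the maximum shift occurs at θ = 180° (backscattering):
Δλ_max = 2λ_C = 2 × 2.4263 pm = 4.8526 pm

Maximum scattered wavelength:
λ'_max = λ₀ + Δλ_max = 88.2 + 4.8526 = 93.0526 pm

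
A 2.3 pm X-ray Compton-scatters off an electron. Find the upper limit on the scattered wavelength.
7.1526 pm (at θ = 180°)

The Compton shift is Δλ = λ_C(1 − cos θ).

Since cos θ ranges from −1 to 1, the factor (1 − cos θ) ranges from 0 to 2; the maximum shift occurs at θ = 180° (backscattering):
Δλ_max = 2λ_C = 2 × 2.4263 pm = 4.8526 pm

Maximum scattered wavelength:
λ'_max = λ₀ + Δλ_max = 2.3 + 4.8526 = 7.1526 pm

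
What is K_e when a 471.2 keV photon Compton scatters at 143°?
293.9605 keV

By energy conservation: K_e = E_initial - E_final

First find the scattered photon energy:
Initial wavelength: λ = hc/E = 2.6312 pm
Compton shift: Δλ = λ_C(1 - cos(143°)) = 4.3640 pm
Final wavelength: λ' = 2.6312 + 4.3640 = 6.9953 pm
Final photon energy: E' = hc/λ' = 177.2395 keV

Electron kinetic energy:
K_e = E - E' = 471.2000 - 177.2395 = 293.9605 keV

(Intermediate values are shown rounded; full precision is carried through to the final answer.)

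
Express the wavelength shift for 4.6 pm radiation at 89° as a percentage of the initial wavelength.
51.8253%

Calculate the Compton shift:
Δλ = λ_C(1 - cos(89°))
Δλ = 2.4263 × (1 - cos(89°))
Δλ = 2.4263 × 0.9825
Δλ = 2.3840 pm

Percentage change:
(Δλ/λ₀) × 100 = (2.3840/4.6) × 100
= 51.8253%

(Intermediate values are shown rounded; full precision is carried through to the final answer.)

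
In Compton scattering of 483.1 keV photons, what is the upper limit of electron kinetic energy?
315.9840 keV

Maximum energy transfer occurs at θ = 180° (backscattering).

Initial photon: E₀ = 483.1 keV → λ₀ = 2.5664 pm

Maximum Compton shift (at 180°):
Δλ_max = 2λ_C = 2 × 2.4263 = 4.8526 pm

Final wavelength:
λ' = 2.5664 + 4.8526 = 7.4190 pm

Minimum photon energy (maximum energy to electron):
E'_min = hc/λ' = 167.1160 keV

Maximum electron kinetic energy:
K_max = E₀ - E'_min = 483.1000 - 167.1160 = 315.9840 keV

(Intermediate values are shown rounded; full precision is carried through to the final answer.)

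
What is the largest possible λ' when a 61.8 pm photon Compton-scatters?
66.6526 pm (at θ = 180°)

The Compton shift is Δλ = λ_C(1 − cos θ).

Since cos θ ranges from −1 to 1, the factor (1 − cos θ) ranges from 0 to 2; the maximum shift occurs at θ = 180° (backscattering):
Δλ_max = 2λ_C = 2 × 2.4263 pm = 4.8526 pm

Maximum scattered wavelength:
λ'_max = λ₀ + Δλ_max = 61.8 + 4.8526 = 66.6526 pm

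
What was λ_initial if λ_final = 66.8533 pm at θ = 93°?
64.3000 pm

From λ' = λ + Δλ, we have λ = λ' - Δλ

First calculate the Compton shift:
Δλ = λ_C(1 - cos θ)
Δλ = 2.4263 × (1 - cos(93°))
Δλ = 2.4263 × 1.0523
Δλ = 2.5533 pm

Initial wavelength:
λ = λ' - Δλ
λ = 66.8533 - 2.5533
λ = 64.3000 pm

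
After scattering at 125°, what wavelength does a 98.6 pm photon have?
102.4180 pm

Using the Compton scattering formula:
λ' = λ + Δλ = λ + λ_C(1 - cos θ)

Given:
- Initial wavelength λ = 98.6 pm
- Scattering angle θ = 125°
- Compton wavelength λ_C ≈ 2.4263 pm

Calculate the shift:
Δλ = 2.4263 × (1 - cos(125°))
Δλ = 2.4263 × 1.5736
Δλ = 3.8180 pm

Final wavelength:
λ' = 98.6 + 3.8180 = 102.4180 pm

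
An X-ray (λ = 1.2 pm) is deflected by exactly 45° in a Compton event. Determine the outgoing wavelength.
1.9106 pm

Using the Compton formula: λ' = λ + λ_C(1 − cos θ)

For θ = 45°, cos θ = √2/2 (exact) ≈ 0.7071, so:
1 − cos 45° = 1 − (√2/2) ≈ 0.2929

Δλ = λ_C × 0.2929 = 2.4263 × 0.2929 = 0.7106 pm

λ' = 1.2 + 0.7106 = 1.9106 pm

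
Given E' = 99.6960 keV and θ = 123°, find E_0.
142.7000 keV

Convert final energy to wavelength (hc ≈ 1239.842 keV·pm):
λ' = hc/E' = 1239.842 / 99.6960 = 12.4362 pm

Calculate the Compton shift:
Δλ = λ_C(1 - cos(123°))
Δλ = 2.4263 × (1 - cos(123°))
Δλ = 3.7478 pm

Initial wavelength:
λ = λ' - Δλ = 12.4362 - 3.7478 = 8.6885 pm

Initial energy:
E = hc/λ = 1239.842 / 8.6885 = 142.7000 keV

(Intermediate values are shown rounded; full precision is carried through to the final answer.)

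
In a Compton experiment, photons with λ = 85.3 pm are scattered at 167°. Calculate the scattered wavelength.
90.0904 pm

Using the Compton scattering formula:
λ' = λ + Δλ = λ + λ_C(1 - cos θ)

Given:
- Initial wavelength λ = 85.3 pm
- Scattering angle θ = 167°
- Compton wavelength λ_C ≈ 2.4263 pm

Calculate the shift:
Δλ = 2.4263 × (1 - cos(167°))
Δλ = 2.4263 × 1.9744
Δλ = 4.7904 pm

Final wavelength:
λ' = 85.3 + 4.7904 = 90.0904 pm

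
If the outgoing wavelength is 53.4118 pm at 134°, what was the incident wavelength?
49.3000 pm

From λ' = λ + Δλ, we have λ = λ' - Δλ

First calculate the Compton shift:
Δλ = λ_C(1 - cos θ)
Δλ = 2.4263 × (1 - cos(134°))
Δλ = 2.4263 × 1.6947
Δλ = 4.1118 pm

Initial wavelength:
λ = λ' - Δλ
λ = 53.4118 - 4.1118
λ = 49.3000 pm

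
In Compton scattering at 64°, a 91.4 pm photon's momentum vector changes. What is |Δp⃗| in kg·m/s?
7.6274e-24 kg·m/s

Photon momentum magnitude is p = h/λ.

Initial momentum:
p₀ = h/λ = 6.6261e-34/9.1400e-11 = 7.2495e-24 kg·m/s

After scattering:
λ' = λ + Δλ = 91.4 + 1.3627 = 92.7627 pm
p' = h/λ' = 6.6261e-34/9.2763e-11 = 7.1430e-24 kg·m/s

Momentum is a vector; the scattered photon's direction makes angle θ = 64° with the incident direction. The magnitude of the vector change Δp⃗ = p⃗₀ − p⃗' is found from the law of cosines:
|Δp⃗|² = p₀² + p'² − 2p₀p'cos θ
|Δp⃗|² = (7.2495e-24)² + (7.1430e-24)² − 2·7.2495e-24·7.1430e-24·cos(64°)
|Δp⃗| = 7.6274e-24 kg·m/s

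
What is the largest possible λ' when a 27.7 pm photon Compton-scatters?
32.5526 pm (at θ = 180°)

The Compton shift is Δλ = λ_C(1 − cos θ).

Since cos θ ranges from −1 to 1, the factor (1 − cos θ) ranges from 0 to 2; the maximum shift occurs at θ = 180° (backscattering):
Δλ_max = 2λ_C = 2 × 2.4263 pm = 4.8526 pm

Maximum scattered wavelength:
λ'_max = λ₀ + Δλ_max = 27.7 + 4.8526 = 32.5526 pm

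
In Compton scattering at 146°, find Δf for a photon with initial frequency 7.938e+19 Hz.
4.288e+19 Hz (decrease)

Convert frequency to wavelength (c = 299792458 m/s):
λ₀ = c/f₀ = 299792458/7.938e+19 = 3.7766750e-12 m = 3.7767 pm

Calculate Compton shift:
Δλ = λ_C(1 - cos(146°)) = 4.4378 pm

Final wavelength:
λ' = λ₀ + Δλ = 3.7767 + 4.4378 = 8.2145 pm

Final frequency:
f' = c/λ' = 299792458/8.2144875e-12 = 3.6495576e+19 Hz

Frequency shift (decrease):
Δf = f₀ - f' = 7.938e+19 - 3.6495576e+19 = 4.288e+19 Hz

(Intermediate values are shown rounded; full precision is carried through to the final answer.)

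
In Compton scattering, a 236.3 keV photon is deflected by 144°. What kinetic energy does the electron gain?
107.6341 keV

By energy conservation: K_e = E_initial - E_final

First find the scattered photon energy:
Initial wavelength: λ = hc/E = 5.2469 pm
Compton shift: Δλ = λ_C(1 - cos(144°)) = 4.3892 pm
Final wavelength: λ' = 5.2469 + 4.3892 = 9.6361 pm
Final photon energy: E' = hc/λ' = 128.6659 keV

Electron kinetic energy:
K_e = E - E' = 236.3000 - 128.6659 = 107.6341 keV

(Intermediate values are shown rounded; full precision is carried through to the final answer.)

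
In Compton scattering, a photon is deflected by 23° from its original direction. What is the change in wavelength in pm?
0.1929 pm

Using the Compton scattering formula:
Δλ = λ_C(1 - cos θ)

where λ_C = h/(m_e·c) ≈ 2.4263 pm is the Compton wavelength of an electron.

For θ = 23°:
cos(23°) = 0.9205
1 - cos(23°) = 0.0795

Δλ = 2.4263 × 0.0795
Δλ = 0.1929 pm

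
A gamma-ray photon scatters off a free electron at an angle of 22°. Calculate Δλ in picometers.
0.1767 pm

Using the Compton scattering formula:
Δλ = λ_C(1 - cos θ)

where λ_C = h/(m_e·c) ≈ 2.4263 pm is the Compton wavelength of an electron.

For θ = 22°:
cos(22°) = 0.9272
1 - cos(22°) = 0.0728

Δλ = 2.4263 × 0.0728
Δλ = 0.1767 pm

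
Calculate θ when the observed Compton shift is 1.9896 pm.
79.63°

From the Compton formula Δλ = λ_C(1 - cos θ), we can solve for θ:

cos θ = 1 - Δλ/λ_C

Given:
- Δλ = 1.9896 pm
- λ_C = h/(m_e·c) ≈ 2.42631024 pm

cos θ = 1 - 1.9896/2.42631024
cos θ = 1 - 0.820011
cos θ = 0.179989

θ = arccos(0.179989)
θ = 79.63°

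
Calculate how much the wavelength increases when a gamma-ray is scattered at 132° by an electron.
4.0498 pm

Using the Compton scattering formula:
Δλ = λ_C(1 - cos θ)

where λ_C = h/(m_e·c) ≈ 2.4263 pm is the Compton wavelength of an electron.

For θ = 132°:
cos(132°) = -0.6691
1 - cos(132°) = 1.6691

Δλ = 2.4263 × 1.6691
Δλ = 4.0498 pm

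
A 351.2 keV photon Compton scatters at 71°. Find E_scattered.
239.9687 keV

First convert energy to wavelength:
λ = hc/E, with hc ≈ 1239.842 keV·pm (i.e. 1239.842 eV·nm)

For E = 351.2 keV = 351200 eV:
λ = 1239.842 keV·pm / 351.2 keV
λ = 3.5303 pm

Calculate the Compton shift:
Δλ = λ_C(1 - cos(71°)) = 2.4263 × 0.6744
Δλ = 1.6364 pm

Final wavelength:
λ' = 3.5303 + 1.6364 = 5.1667 pm

Final energy:
E' = hc/λ' = 1239.842 / 5.1667 = 239.9687 keV

(Intermediate values are shown rounded; full precision is carried through to the final answer.)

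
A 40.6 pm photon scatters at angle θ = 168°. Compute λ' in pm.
45.3996 pm

Using the Compton scattering formula:
λ' = λ + Δλ = λ + λ_C(1 - cos θ)

Given:
- Initial wavelength λ = 40.6 pm
- Scattering angle θ = 168°
- Compton wavelength λ_C ≈ 2.4263 pm

Calculate the shift:
Δλ = 2.4263 × (1 - cos(168°))
Δλ = 2.4263 × 1.9781
Δλ = 4.7996 pm

Final wavelength:
λ' = 40.6 + 4.7996 = 45.3996 pm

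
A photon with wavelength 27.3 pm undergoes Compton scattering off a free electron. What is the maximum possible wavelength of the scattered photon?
32.1526 pm (at θ = 180°)

The Compton shift is Δλ = λ_C(1 − cos θ).

Since cos θ ranges from −1 to 1, the factor (1 − cos θ) ranges from 0 to 2; the maximum shift occurs at θ = 180° (backscattering):
Δλ_max = 2λ_C = 2 × 2.4263 pm = 4.8526 pm

Maximum scattered wavelength:
λ'_max = λ₀ + Δλ_max = 27.3 + 4.8526 = 32.1526 pm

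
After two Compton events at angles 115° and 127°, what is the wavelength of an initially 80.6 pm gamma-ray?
87.9382 pm

Apply Compton shift twice:

First scattering at θ₁ = 115°:
Δλ₁ = λ_C(1 - cos(115°))
Δλ₁ = 2.4263 × 1.4226
Δλ₁ = 3.4517 pm

After first scattering:
λ₁ = 80.6 + 3.4517 = 84.0517 pm

Second scattering at θ₂ = 127°:
Δλ₂ = λ_C(1 - cos(127°))
Δλ₂ = 2.4263 × 1.6018
Δλ₂ = 3.8865 pm

Final wavelength:
λ₂ = 84.0517 + 3.8865 = 87.9382 pm

Total shift: Δλ_total = 3.4517 + 3.8865 = 7.3382 pm

(Intermediate values are shown rounded; full precision is carried through to the final answer.)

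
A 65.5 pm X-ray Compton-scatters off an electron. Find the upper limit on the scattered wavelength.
70.3526 pm (at θ = 180°)

The Compton shift is Δλ = λ_C(1 − cos θ).

Since cos θ ranges from −1 to 1, the factor (1 − cos θ) ranges from 0 to 2; the maximum shift occurs at θ = 180° (backscattering):
Δλ_max = 2λ_C = 2 × 2.4263 pm = 4.8526 pm

Maximum scattered wavelength:
λ'_max = λ₀ + Δλ_max = 65.5 + 4.8526 = 70.3526 pm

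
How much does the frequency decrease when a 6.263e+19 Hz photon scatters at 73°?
1.653e+19 Hz (decrease)

Convert frequency to wavelength (c = 299792458 m/s):
λ₀ = c/f₀ = 299792458/6.263e+19 = 4.7867229e-12 m = 4.7867 pm

Calculate Compton shift:
Δλ = λ_C(1 - cos(73°)) = 1.7169 pm

Final wavelength:
λ' = λ₀ + Δλ = 4.7867 + 1.7169 = 6.5036 pm

Final frequency:
f' = c/λ' = 299792458/6.5036487e-12 = 4.6096041e+19 Hz

Frequency shift (decrease):
Δf = f₀ - f' = 6.263e+19 - 4.6096041e+19 = 1.653e+19 Hz

(Intermediate values are shown rounded; full precision is carried through to the final answer.)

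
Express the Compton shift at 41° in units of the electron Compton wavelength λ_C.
0.2453 λ_C

The Compton shift formula is:
Δλ = λ_C(1 - cos θ)

Dividing both sides by λ_C:
Δλ/λ_C = 1 - cos θ

For θ = 41°:
Δλ/λ_C = 1 - cos(41°)
Δλ/λ_C = 1 - 0.7547
Δλ/λ_C = 0.2453

This means the shift is 0.2453 × λ_C = 0.5952 pm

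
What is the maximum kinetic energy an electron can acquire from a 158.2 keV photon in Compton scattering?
60.4962 keV

Maximum energy transfer occurs at θ = 180° (backscattering).

Initial photon: E₀ = 158.2 keV → λ₀ = 7.8372 pm

Maximum Compton shift (at 180°):
Δλ_max = 2λ_C = 2 × 2.4263 = 4.8526 pm

Final wavelength:
λ' = 7.8372 + 4.8526 = 12.6898 pm

Minimum photon energy (maximum energy to electron):
E'_min = hc/λ' = 97.7038 keV

Maximum electron kinetic energy:
K_max = E₀ - E'_min = 158.2000 - 97.7038 = 60.4962 keV

(Intermediate values are shown rounded; full precision is carried through to the final answer.)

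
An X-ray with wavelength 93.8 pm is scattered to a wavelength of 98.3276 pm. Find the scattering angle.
150.00°

First find the wavelength shift:
Δλ = λ' - λ = 98.3276 - 93.8 = 4.5276 pm

Using Δλ = λ_C(1 - cos θ), with λ_C = h/(m_e·c) ≈ 2.42631024 pm:
cos θ = 1 - Δλ/λ_C
cos θ = 1 - 4.5276/2.42631024
cos θ = -0.866043

θ = arccos(-0.866043)
θ = 150.00°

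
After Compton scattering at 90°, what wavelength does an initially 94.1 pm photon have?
96.5263 pm

Using the Compton formula: λ' = λ + λ_C(1 − cos θ)

For θ = 90°, cos θ = 0 (exact) = 0.0000, so:
1 − cos 90° = 1 − (0) = 1.0000

Δλ = λ_C × 1.0000 = 2.4263 × 1.0000 = 2.4263 pm

λ' = 94.1 + 2.4263 = 96.5263 pm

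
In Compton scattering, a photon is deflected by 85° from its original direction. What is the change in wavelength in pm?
2.2148 pm

Using the Compton scattering formula:
Δλ = λ_C(1 - cos θ)

where λ_C = h/(m_e·c) ≈ 2.4263 pm is the Compton wavelength of an electron.

For θ = 85°:
cos(85°) = 0.0872
1 - cos(85°) = 0.9128

Δλ = 2.4263 × 0.9128
Δλ = 2.2148 pm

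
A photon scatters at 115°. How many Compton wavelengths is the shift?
1.4226 λ_C

The Compton shift formula is:
Δλ = λ_C(1 - cos θ)

Dividing both sides by λ_C:
Δλ/λ_C = 1 - cos θ

For θ = 115°:
Δλ/λ_C = 1 - cos(115°)
Δλ/λ_C = 1 - -0.4226
Δλ/λ_C = 1.4226

This means the shift is 1.4226 × λ_C = 3.4517 pm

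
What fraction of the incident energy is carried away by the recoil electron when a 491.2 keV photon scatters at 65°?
0.3569 (or 35.69%)

Calculate initial and final photon energies:

Initial: E₀ = 491.2 keV → λ₀ = 2.5241 pm
Compton shift: Δλ = 1.4009 pm
Final wavelength: λ' = 3.9250 pm
Final energy: E' = 315.8821 keV

Fractional energy loss:
(E₀ - E')/E₀ = (491.2000 - 315.8821)/491.2000
= 175.3179/491.2000
= 0.3569
= 35.69%

(Intermediate values are shown rounded; full precision is carried through to the final answer.)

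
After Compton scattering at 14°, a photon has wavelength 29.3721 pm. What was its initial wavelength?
29.3000 pm

From λ' = λ + Δλ, we have λ = λ' - Δλ

First calculate the Compton shift:
Δλ = λ_C(1 - cos θ)
Δλ = 2.4263 × (1 - cos(14°))
Δλ = 2.4263 × 0.0297
Δλ = 0.0721 pm

Initial wavelength:
λ = λ' - Δλ
λ = 29.3721 - 0.0721
λ = 29.3000 pm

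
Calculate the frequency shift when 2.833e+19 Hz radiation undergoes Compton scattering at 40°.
1.442e+18 Hz (decrease)

Convert frequency to wavelength (c = 299792458 m/s):
λ₀ = c/f₀ = 299792458/2.833e+19 = 1.0582155e-11 m = 10.5822 pm

Calculate Compton shift:
Δλ = λ_C(1 - cos(40°)) = 0.5676 pm

Final wavelength:
λ' = λ₀ + Δλ = 10.5822 + 0.5676 = 11.1498 pm

Final frequency:
f' = c/λ' = 299792458/1.1149804e-11 = 2.6887689e+19 Hz

Frequency shift (decrease):
Δf = f₀ - f' = 2.833e+19 - 2.6887689e+19 = 1.442e+18 Hz

(Intermediate values are shown rounded; full precision is carried through to the final answer.)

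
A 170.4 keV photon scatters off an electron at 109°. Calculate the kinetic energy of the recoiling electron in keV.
52.2332 keV

By energy conservation: K_e = E_initial - E_final

First find the scattered photon energy:
Initial wavelength: λ = hc/E = 7.2761 pm
Compton shift: Δλ = λ_C(1 - cos(109°)) = 3.2162 pm
Final wavelength: λ' = 7.2761 + 3.2162 = 10.4923 pm
Final photon energy: E' = hc/λ' = 118.1668 keV

Electron kinetic energy:
K_e = E - E' = 170.4000 - 118.1668 = 52.2332 keV

(Intermediate values are shown rounded; full precision is carried through to the final answer.)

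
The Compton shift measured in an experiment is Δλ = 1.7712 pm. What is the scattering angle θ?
74.34°

From the Compton formula Δλ = λ_C(1 - cos θ), we can solve for θ:

cos θ = 1 - Δλ/λ_C

Given:
- Δλ = 1.7712 pm
- λ_C = h/(m_e·c) ≈ 2.42631024 pm

cos θ = 1 - 1.7712/2.42631024
cos θ = 1 - 0.729997
cos θ = 0.270003

θ = arccos(0.270003)
θ = 74.34°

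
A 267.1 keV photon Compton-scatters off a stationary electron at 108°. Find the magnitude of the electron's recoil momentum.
1.8718e-22 kg·m/s

The electron is initially at rest, so by conservation of momentum:
p⃗_e = p⃗₀ − p⃗'  (incident photon momentum minus scattered photon momentum)

Photon momentum magnitudes (p = h/λ = E/c):
λ₀ = hc/E₀ = 4.6419 pm → p₀ = h/λ₀ = 1.4275e-22 kg·m/s
Δλ = λ_C(1 − cos 108°) = 3.1761 pm
λ' = 7.8179 pm → p' = h/λ' = 8.4755e-23 kg·m/s

The scattered photon makes angle θ = 108° with the incident direction, so by the law of cosines:
|p⃗_e|² = p₀² + p'² − 2p₀p'cos θ
|p⃗_e|² = (1.4275e-22)² + (8.4755e-23)² − 2·1.4275e-22·8.4755e-23·cos(108°)
|p⃗_e| = 1.8718e-22 kg·m/s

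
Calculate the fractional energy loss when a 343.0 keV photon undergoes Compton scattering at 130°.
0.5244 (or 52.44%)

Calculate initial and final photon energies:

Initial: E₀ = 343.0 keV → λ₀ = 3.6147 pm
Compton shift: Δλ = 3.9859 pm
Final wavelength: λ' = 7.6006 pm
Final energy: E' = 163.1240 keV

Fractional energy loss:
(E₀ - E')/E₀ = (343.0000 - 163.1240)/343.0000
= 179.8760/343.0000
= 0.5244
= 52.44%

(Intermediate values are shown rounded; full precision is carried through to the final answer.)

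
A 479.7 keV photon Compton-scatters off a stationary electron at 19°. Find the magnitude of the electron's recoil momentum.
8.3478e-23 kg·m/s

The electron is initially at rest, so by conservation of momentum:
p⃗_e = p⃗₀ − p⃗'  (incident photon momentum minus scattered photon momentum)

Photon momentum magnitudes (p = h/λ = E/c):
λ₀ = hc/E₀ = 2.5846 pm → p₀ = h/λ₀ = 2.5637e-22 kg·m/s
Δλ = λ_C(1 − cos 19°) = 0.1322 pm
λ' = 2.7168 pm → p' = h/λ' = 2.4389e-22 kg·m/s

The scattered photon makes angle θ = 19° with the incident direction, so by the law of cosines:
|p⃗_e|² = p₀² + p'² − 2p₀p'cos θ
|p⃗_e|² = (2.5637e-22)² + (2.4389e-22)² − 2·2.5637e-22·2.4389e-22·cos(19°)
|p⃗_e| = 8.3478e-23 kg·m/s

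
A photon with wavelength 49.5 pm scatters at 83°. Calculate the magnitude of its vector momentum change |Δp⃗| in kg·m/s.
1.7379e-23 kg·m/s

Photon momentum magnitude is p = h/λ.

Initial momentum:
p₀ = h/λ = 6.6261e-34/4.9500e-11 = 1.3386e-23 kg·m/s

After scattering:
λ' = λ + Δλ = 49.5 + 2.1306 = 51.6306 pm
p' = h/λ' = 6.6261e-34/5.1631e-11 = 1.2834e-23 kg·m/s

Momentum is a vector; the scattered photon's direction makes angle θ = 83° with the incident direction. The magnitude of the vector change Δp⃗ = p⃗₀ − p⃗' is found from the law of cosines:
|Δp⃗|² = p₀² + p'² − 2p₀p'cos θ
|Δp⃗|² = (1.3386e-23)² + (1.2834e-23)² − 2·1.3386e-23·1.2834e-23·cos(83°)
|Δp⃗| = 1.7379e-23 kg·m/s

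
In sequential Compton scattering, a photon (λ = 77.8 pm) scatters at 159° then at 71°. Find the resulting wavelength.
84.1278 pm

Apply Compton shift twice:

First scattering at θ₁ = 159°:
Δλ₁ = λ_C(1 - cos(159°))
Δλ₁ = 2.4263 × 1.9336
Δλ₁ = 4.6915 pm

After first scattering:
λ₁ = 77.8 + 4.6915 = 82.4915 pm

Second scattering at θ₂ = 71°:
Δλ₂ = λ_C(1 - cos(71°))
Δλ₂ = 2.4263 × 0.6744
Δλ₂ = 1.6364 pm

Final wavelength:
λ₂ = 82.4915 + 1.6364 = 84.1278 pm

Total shift: Δλ_total = 4.6915 + 1.6364 = 6.3278 pm

(Intermediate values are shown rounded; full precision is carried through to the final answer.)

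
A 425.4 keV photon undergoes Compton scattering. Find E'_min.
159.6263 keV (at θ = 180°)

The scattered photon has minimum energy when its wavelength is maximum, i.e., when the Compton shift Δλ = λ_C(1 − cos θ) is maximum. This occurs at θ = 180° (backscattering), giving Δλ_max = 2λ_C = 4.8526 pm.

Initial wavelength: λ₀ = hc/E₀ = 2.9145 pm
Maximum final wavelength: λ'_max = λ₀ + 2λ_C = 2.9145 + 4.8526 = 7.7672 pm
Minimum final energy: E'_min = hc/λ'_max = 159.6263 keV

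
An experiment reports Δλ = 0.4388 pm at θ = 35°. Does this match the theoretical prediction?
Yes, consistent

Calculate the expected shift for θ = 35°:

Δλ_expected = λ_C(1 - cos(35°))
Δλ_expected = 2.4263 × (1 - cos(35°))
Δλ_expected = 2.4263 × 0.1808
Δλ_expected = 0.4388 pm

Given shift: 0.4388 pm
Expected shift: 0.4388 pm
Difference: 0.0000 pm

The values match. This is consistent with Compton scattering at the stated angle.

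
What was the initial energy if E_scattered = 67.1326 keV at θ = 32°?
68.5000 keV

Convert final energy to wavelength (hc ≈ 1239.842 keV·pm):
λ' = hc/E' = 1239.842 / 67.1326 = 18.4686 pm

Calculate the Compton shift:
Δλ = λ_C(1 - cos(32°))
Δλ = 2.4263 × (1 - cos(32°))
Δλ = 0.3687 pm

Initial wavelength:
λ = λ' - Δλ = 18.4686 - 0.3687 = 18.0999 pm

Initial energy:
E = hc/λ = 1239.842 / 18.0999 = 68.5000 keV

(Intermediate values are shown rounded; full precision is carried through to the final answer.)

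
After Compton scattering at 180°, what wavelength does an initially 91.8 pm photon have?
96.6526 pm

Using the Compton formula: λ' = λ + λ_C(1 − cos θ)

For θ = 180°, cos θ = -1 (exact) = -1.0000, so:
1 − cos 180° = 1 − (-1) = 2.0000

Δλ = λ_C × 2.0000 = 2.4263 × 2.0000 = 4.8526 pm

λ' = 91.8 + 4.8526 = 96.6526 pm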